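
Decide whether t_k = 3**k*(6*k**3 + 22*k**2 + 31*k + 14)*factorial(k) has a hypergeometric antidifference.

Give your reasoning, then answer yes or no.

The ratio is 3*(6*k**4 + 46*k**3 + 133*k**2 + 166*k + 73)/(6*k**3 + 22*k**2 + 31*k + 14).
Factor: A=3*k + 3; B=1; C=k**3 + 11*k**2/3 + 31*k/6 + 7/3.
f must satisfy (3*k + 3)·f(k+1) − (1)·f(k) = k**3 + 11*k**2/3 + 31*k/6 + 7/3.
Degrees (1,0,3) ⇒ d ≤ 2.
Coefficient equations give f(k) = (2*k**2 + 2*k + 1)/6.
Get s_k = R·t_k = 3**k*(2*k**2 + 2*k + 1)*factorial(k) with R(k) = B(k−1)f(k)/C(k) = (2*k**2 + 2*k + 1)/(6*k**3 + 22*k**2 + 31*k + 14).
Verify: 3**k*(6*k**3 + 22*k**2 + 31*k + 14)*factorial(k) matches t_k.

Yes. s_k = 3**k*(2*k**2 + 2*k + 1)*factorial(k).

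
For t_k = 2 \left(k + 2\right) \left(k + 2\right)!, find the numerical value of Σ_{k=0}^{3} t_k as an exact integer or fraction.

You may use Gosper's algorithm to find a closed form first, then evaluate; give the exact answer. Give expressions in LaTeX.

The ratio is (k + 3)**2/(k + 2).
Take A(k)=k + 3, B(k)=1, C(k)=k + 2.
Set up (k + 3)·f(k+1) − (1)·f(k) − (k + 2) = 0.
Bound: deg f ≤ 0.
Solving with deg f ≤ 0: f(k) = 1.
Certificate R = B(k−1)f/C = 1/(k + 2) gives s_k = 2*factorial(k + 2).
Check: Δs_k = 2*(k + 2)*factorial(k + 2). ✓
Sum = s_(4) − s_(0); s_(4) = 1440, s_(0) = 4 ⇒ 1436.

Σ = 1436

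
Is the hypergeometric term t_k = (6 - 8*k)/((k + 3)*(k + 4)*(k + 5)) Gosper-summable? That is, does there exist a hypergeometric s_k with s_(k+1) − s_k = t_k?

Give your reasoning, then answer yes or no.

Yes. s_k = -k*(3*k - 11)/(4*(k + 3)*(k + 4)).

The ratio is (k + 3)*(4*k + 1)/((k + 6)*(4*k - 3)).
A = k + 3, B = k + 6, C = k - 3/4.
Set up (k + 3)·f(k+1) − (k + 5)·f(k) − (k - 3/4) = 0.
d = 2 from the (1,1,1) case.
Solving with deg f ≤ 2: f(k) = k*(3*k - 11)/32.
So s_k = (B(k−1)f/C)·t_k = (k*(k + 5)*(3*k - 11)/(8*(4*k - 3)))·t_k = -k*(3*k - 11)/(4*(k + 3)*(k + 4)).
Check: Δs_k = 2*(3 - 4*k)/(k**3 + 12*k**2 + 47*k + 60). ✓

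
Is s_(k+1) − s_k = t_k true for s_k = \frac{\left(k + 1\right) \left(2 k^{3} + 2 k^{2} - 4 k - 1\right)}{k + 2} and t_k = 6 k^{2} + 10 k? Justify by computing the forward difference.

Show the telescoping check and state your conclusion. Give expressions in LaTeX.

Invalid: residual \frac{- 4 k^{3} - 20 k^{2} - 24 k - 1}{k^{2} + 5 k + 6} ≠ 0.

s_(k+1) = (2*k**4 + 12*k**3 + 22*k**2 + 11*k - 2)/(k + 3)
s_(k+1) − s_k = (6*k**4 + 36*k**3 + 66*k**2 + 36*k - 1)/(k**2 + 5*k + 6)
(s_(k+1) − s_k) − t_k = (-4*k**3 - 20*k**2 - 24*k - 1)/(k**2 + 5*k + 6)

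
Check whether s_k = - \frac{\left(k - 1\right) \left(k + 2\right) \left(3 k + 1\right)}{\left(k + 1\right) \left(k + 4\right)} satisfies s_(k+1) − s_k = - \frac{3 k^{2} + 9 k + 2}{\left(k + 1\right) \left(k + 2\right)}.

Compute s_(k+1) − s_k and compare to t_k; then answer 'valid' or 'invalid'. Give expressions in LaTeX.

Invalid: residual \frac{2 \left(17 k^{2} + 43 k + 10\right)}{k^{4} + 12 k^{3} + 49 k^{2} + 78 k + 40} ≠ 0.

s_(k+1) = -k*(k + 3)*(3*k + 4)/((k + 2)*(k + 5))
s_(k+1) − s_k = (-3*k**4 - 36*k**3 - 109*k**2 - 112*k - 20)/(k**4 + 12*k**3 + 49*k**2 + 78*k + 40)
(s_(k+1) − s_k) − t_k = 2*(17*k**2 + 43*k + 10)/(k**4 + 12*k**3 + 49*k**2 + 78*k + 40)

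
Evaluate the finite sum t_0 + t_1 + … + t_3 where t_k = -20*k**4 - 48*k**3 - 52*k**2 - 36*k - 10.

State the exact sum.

Σ = -4672

Ratio r(k) = (10*k**4 + 64*k**3 + 158*k**2 + 182*k + 83)/(10*k**4 + 24*k**3 + 26*k**2 + 18*k + 5).
Gosper form: A/B · C(k+1)/C(k) with A=1, B=1, C=k**4 + 12*k**3/5 + 13*k**2/5 + 9*k/5 + 1/2.
Solve (1)·f(k+1) − (1)·f(k) = k**4 + 12*k**3/5 + 13*k**2/5 + 9*k/5 + 1/2.
Bound: deg f ≤ 5.
Match coefficients ⇒ f(k) = k**2*(2*k**3 + k**2 + 2)/10.
Then R = B(k−1)f/C = k**2*(2*k**3 + k**2 + 2)/(10*k**4 + 24*k**3 + 26*k**2 + 18*k + 5), so s_k = R(k)·t_k = 2*k**2*(-2*k**3 - k**2 - 2).
Check: Δs_k = -20*k**4 - 48*k**3 - 52*k**2 - 36*k - 10. ✓
Telescoping: Σ = s_(4) − s_(0) = -4672 − (0) = -4672.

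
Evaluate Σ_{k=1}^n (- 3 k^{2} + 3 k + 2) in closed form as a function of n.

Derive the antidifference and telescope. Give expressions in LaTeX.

t_(k+1)/t_k = (3*k**2 + 3*k - 2)/(3*k**2 - 3*k - 2).
So A=1 and B=1, with C=k**2 - k - 2/3.
Key eq: (1)·f(k+1) = (1)·f(k) + (k**2 - k - 2/3).
deg f ≤ 3 (via 0,0,2).
Coefficient equations give f(k) = k**2*(k - 3)/3.
Then R = B(k−1)f/C = k**2*(k - 3)/(3*k**2 - 3*k - 2), so s_k = R(k)·t_k = k**2*(3 - k).
Check: Δs_k = -3*k**2 + 3*k + 2. ✓
Σ_(k=1)^n t_k = s_(n+1) − s_(1) = (-n**3 + 3*n + 2) − (2), i.e. n*(3 - n**2).

S(n) = n \left(3 - n^{2}\right)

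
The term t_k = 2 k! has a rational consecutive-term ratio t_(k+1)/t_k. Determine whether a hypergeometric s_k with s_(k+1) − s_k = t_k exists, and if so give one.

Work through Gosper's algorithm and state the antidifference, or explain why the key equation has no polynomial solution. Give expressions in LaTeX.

r(k) = k + 1 after simplifying.
Gosper form: A/B · C(k+1)/C(k) with A=k + 1, B=1, C=1.
f must satisfy (k + 1)·f(k+1) − (1)·f(k) = 1.
Bound: deg f ≤ -1.
Bound -1 < 0, so the key equation has no polynomial solution.

none — t_k is not Gosper-summable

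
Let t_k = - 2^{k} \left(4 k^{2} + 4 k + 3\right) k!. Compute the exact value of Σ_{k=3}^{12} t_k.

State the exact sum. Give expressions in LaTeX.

Σ = -1275293859839760

Ratio r(k) = 2*(4*k**3 + 16*k**2 + 23*k + 11)/(4*k**2 + 4*k + 3).
So A=2*k + 2 and B=1, with C=k**2 + k + 3/4.
Need (2*k + 2)·f(k+1) − (1)·f(k) = k**2 + k + 3/4.
From deg A=1, deg B=0, deg C=2: d=1.
Coefficient equations give f(k) = (2*k - 1)/4.
So s_k = (B(k−1)f/C)·t_k = ((2*k - 1)/(4*k**2 + 4*k + 3))·t_k = -2**k*(2*k - 1)*factorial(k).
Δs = -2**k*(4*k**2 + 4*k + 3)*factorial(k), as required.
Telescoping: Σ = s_(13) − s_(3) = -1275293859840000 − (-240) = -1275293859839760.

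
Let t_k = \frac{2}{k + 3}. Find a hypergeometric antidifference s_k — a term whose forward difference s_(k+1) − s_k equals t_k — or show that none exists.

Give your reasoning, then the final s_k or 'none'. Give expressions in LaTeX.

Step 1: r(k) = (k + 3)/(k + 4).
So A=k + 3 and B=k + 4, with C=1.
Solve (k + 3)·f(k+1) − (k + 3)·f(k) = 1.
deg f ≤ 0 (via 1,1,0).
Put f(k) = c0: A·f(k+1) − B(k−1)·f(k) − C = -1; need -1 = 0 — inconsistent ⇒ no f, not summable.

no hypergeometric antidifference exists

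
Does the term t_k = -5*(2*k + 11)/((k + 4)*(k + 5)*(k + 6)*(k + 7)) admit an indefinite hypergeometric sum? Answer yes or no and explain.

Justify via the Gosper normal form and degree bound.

Compute t_(k+1)/t_k: get (k + 4)*(2*k + 13)/((k + 8)*(2*k + 11)).
So A=k + 4 and B=k + 8, with C=k + 11/2.
Key eq: (k + 4)·f(k+1) = (k + 7)·f(k) + (k + 11/2).
deg f ≤ 3 (via 1,1,1).
Solve for f: f(k) = k*(k + 5)*(k + 10)/48 (degree 3 ≤ 3).
Then R = B(k−1)f/C = k*(k + 5)*(k + 7)*(k + 10)/(24*(2*k + 11)), so s_k = R(k)·t_k = 5*k*(-k - 10)/(24*(k**2 + 10*k + 24)).
Δs = 5*(-2*k - 11)/(k**4 + 22*k**3 + 179*k**2 + 638*k + 840), as required.

Yes. s_k = 5*k*(-k - 10)/(24*(k**2 + 10*k + 24)).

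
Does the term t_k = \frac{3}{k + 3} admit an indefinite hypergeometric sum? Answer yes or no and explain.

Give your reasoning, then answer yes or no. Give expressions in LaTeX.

Compute t_(k+1)/t_k: get (k + 3)/(k + 4).
So A=k + 3 and B=k + 4, with C=1.
Set up (k + 3)·f(k+1) − (k + 3)·f(k) − (1) = 0.
Degrees (1,1,0) ⇒ d ≤ 0.
Put f(k) = c0: A·f(k+1) − B(k−1)·f(k) − C = -1; need -1 = 0 — inconsistent ⇒ no f, not summable.

No — the linear system for f has no solution.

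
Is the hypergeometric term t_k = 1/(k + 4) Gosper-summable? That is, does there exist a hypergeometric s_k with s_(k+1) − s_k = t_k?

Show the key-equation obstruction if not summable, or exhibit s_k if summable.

Compute t_(k+1)/t_k: get (k + 4)/(k + 5).
Gosper form: A/B · C(k+1)/C(k) with A=k + 4, B=k + 5, C=1.
Solve (k + 4)·f(k+1) − (k + 4)·f(k) = 1.
Degrees (1,1,0) ⇒ d ≤ 0.
Generic f = c0 gives residual -1; -1 = 0 cannot hold, so t_k is not Gosper-summable.

No — key equation has no polynomial f.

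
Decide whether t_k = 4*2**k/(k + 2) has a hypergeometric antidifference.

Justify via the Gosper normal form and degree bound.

r(k) = 2*(k + 2)/(k + 3) after simplifying.
Normal form (A,B,C) = (2*k + 4, k + 3, 1).
Need (2*k + 4)·f(k+1) − (k + 2)·f(k) = 1.
d = -1 from the (1,1,0) case.
deg f ≤ -1 is impossible — no certificate.

No. Not Gosper-summable.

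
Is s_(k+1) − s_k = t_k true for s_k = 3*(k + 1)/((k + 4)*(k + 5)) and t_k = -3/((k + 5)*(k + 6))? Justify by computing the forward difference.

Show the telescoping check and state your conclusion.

s_(k+1) = 3*(k + 2)/((k + 5)*(k + 6))
s_(k+1) − s_k = 3*(2 - k)/(k**3 + 15*k**2 + 74*k + 120)
(s_(k+1) − s_k) − t_k = 18/(k**3 + 15*k**2 + 74*k + 120)

Invalid: residual 18/(k**3 + 15*k**2 + 74*k + 120) ≠ 0.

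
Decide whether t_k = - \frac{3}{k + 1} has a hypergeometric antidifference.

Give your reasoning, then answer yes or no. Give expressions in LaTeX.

No. Not Gosper-summable.

The ratio is (k + 1)/(k + 2).
A = k + 1, B = k + 2, C = 1.
Set up (k + 1)·f(k+1) − (k + 1)·f(k) − (1) = 0.
deg f ≤ 0 (via 1,1,0).
f = c0 ⇒ A·f(k+1) − B(k−1)·f(k) − C = -1. The system {-1 = 0} is inconsistent; no antidifference.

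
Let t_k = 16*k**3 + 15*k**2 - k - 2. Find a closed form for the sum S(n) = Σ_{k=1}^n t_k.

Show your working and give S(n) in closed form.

S(n) = n**2*(4*n**2 + 13*n + 11)

Compute t_(k+1)/t_k: get (16*k**3 + 63*k**2 + 77*k + 28)/(16*k**3 + 15*k**2 - k - 2).
Normal form (A,B,C) = (1, 1, k**3 + 15*k**2/16 - k/16 - 1/8).
Need (1)·f(k+1) − (1)·f(k) = k**3 + 15*k**2/16 - k/16 - 1/8.
Bound: deg f ≤ 4.
A polynomial solution: f(k) = k*(4*k**3 - 3*k**2 - 4*k + 1)/16.
Get s_k = R·t_k = k*(4*k**3 - 3*k**2 - 4*k + 1) with R(k) = B(k−1)f(k)/C(k) = k*(4*k**3 - 3*k**2 - 4*k + 1)/(16*k**3 + 15*k**2 - k - 2).
Verify: 16*k**3 + 15*k**2 - k - 2 matches t_k.
Σ_(k=1)^n t_k = s_(n+1) − s_(1) = (4*n**4 + 13*n**3 + 11*n**2 - 2) − (-2), i.e. n**2*(4*n**2 + 13*n + 11).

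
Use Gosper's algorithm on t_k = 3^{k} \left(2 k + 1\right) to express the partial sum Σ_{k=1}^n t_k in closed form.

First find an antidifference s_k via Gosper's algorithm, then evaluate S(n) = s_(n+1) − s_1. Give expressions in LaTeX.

S(n) = 3^{n + 1} n

r(k) = 3*(2*k + 3)/(2*k + 1) after simplifying.
Gosper form: A/B · C(k+1)/C(k) with A=3, B=1, C=k + 1/2.
Need (3)·f(k+1) − (1)·f(k) = k + 1/2.
Bound: deg f ≤ 1.
A polynomial solution: f(k) = (k - 1)/2.
Get s_k = R·t_k = 3**k*(k - 1) with R(k) = B(k−1)f(k)/C(k) = (k - 1)/(2*k + 1).
s_(k+1) − s_k = 3**k*(2*k + 1) = t_k.
Evaluate: s_(n+1) = 3**(n + 1)*n; subtract s_(1) = 0 ⇒ S(n) = 3**(n + 1)*n.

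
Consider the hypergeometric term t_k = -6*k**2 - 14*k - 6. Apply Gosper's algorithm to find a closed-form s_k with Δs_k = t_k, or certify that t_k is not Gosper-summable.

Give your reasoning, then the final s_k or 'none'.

Compute t_(k+1)/t_k: get (3*k**2 + 13*k + 13)/(3*k**2 + 7*k + 3).
So A=1 and B=1, with C=k**2 + 7*k/3 + 1.
Need (1)·f(k+1) − (1)·f(k) = k**2 + 7*k/3 + 1.
From deg A=0, deg B=0, deg C=2: d=3.
Solving with deg f ≤ 3: f(k) = k**2*(k + 2)/3.
So s_k = (B(k−1)f/C)·t_k = (k**2*(k + 2)/(3*k**2 + 7*k + 3))·t_k = 2*k**2*(-k - 2).
Δs = -6*k**2 - 14*k - 6, as required.

s_k = 2*k**2*(-k - 2)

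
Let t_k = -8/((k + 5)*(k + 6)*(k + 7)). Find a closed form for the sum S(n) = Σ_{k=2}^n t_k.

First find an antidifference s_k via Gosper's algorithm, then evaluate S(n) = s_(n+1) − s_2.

t_(k+1)/t_k = (k + 5)/(k + 8).
Normal form (A,B,C) = (k + 5, k + 8, 1).
f must satisfy (k + 5)·f(k+1) − (k + 7)·f(k) = 1.
Bound: deg f ≤ 2.
Solve for f: f(k) = k*(k + 11)/60 (degree 2 ≤ 2).
So s_k = (B(k−1)f/C)·t_k = (k*(k + 7)*(k + 11)/60)·t_k = 2*k*(-k - 11)/(15*(k + 5)*(k + 6)).
s_(k+1) − s_k = -8/(k**3 + 18*k**2 + 107*k + 210) = t_k.
s_(n+1) = 2*(-n**2 - 13*n - 12)/(15*(n**2 + 13*n + 42)) and s_(2) = -13/210, so S(n) = (-n**2 - 13*n + 14)/(14*(n**2 + 13*n + 42)).

S(n) = (-n**2 - 13*n + 14)/(14*(n**2 + 13*n + 42))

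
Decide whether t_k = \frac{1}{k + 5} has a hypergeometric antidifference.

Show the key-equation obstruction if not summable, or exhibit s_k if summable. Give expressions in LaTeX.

Compute t_(k+1)/t_k: get (k + 5)/(k + 6).
Factor: A=k + 5; B=k + 6; C=1.
Set up (k + 5)·f(k+1) − (k + 5)·f(k) − (1) = 0.
Degrees (1,1,0) ⇒ d ≤ 0.
Write f(k) = c0. Then LHS − RHS = -1, requiring -1 = 0: contradictory. No certificate.

No — key equation has no polynomial f.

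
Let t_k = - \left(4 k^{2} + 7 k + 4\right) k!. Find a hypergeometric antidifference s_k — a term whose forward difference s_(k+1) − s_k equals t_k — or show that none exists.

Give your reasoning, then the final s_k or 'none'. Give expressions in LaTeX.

s_k = - \left(4 k + 3\right) k!

r(k) = (k + 1)*(7*k + 4*(k + 1)**2 + 11)/(4*k**2 + 7*k + 4) after simplifying.
Normal form (A,B,C) = (k + 1, 1, k**2 + 7*k/4 + 1).
f must satisfy (k + 1)·f(k+1) − (1)·f(k) = k**2 + 7*k/4 + 1.
d = 1 from the (1,0,2) case.
Solving with deg f ≤ 1: f(k) = (4*k + 3)/4.
Certificate R = B(k−1)f/C = (4*k + 3)/(4*k**2 + 7*k + 4) gives s_k = -(4*k + 3)*factorial(k).
Check: Δs_k = -(4*k**2 + 7*k + 4)*factorial(k). ✓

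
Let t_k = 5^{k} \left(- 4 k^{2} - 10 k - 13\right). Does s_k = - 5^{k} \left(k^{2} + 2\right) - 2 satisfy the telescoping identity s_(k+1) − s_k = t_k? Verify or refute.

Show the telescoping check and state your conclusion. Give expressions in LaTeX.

s_(k+1) = -5*5**k*((k + 1)**2 + 2) - 2
s_(k+1) − s_k = 5**k*(k**2 - 5*(k + 1)**2 - 8)
(s_(k+1) − s_k) − t_k = 0

Valid — Δs_k = t_k.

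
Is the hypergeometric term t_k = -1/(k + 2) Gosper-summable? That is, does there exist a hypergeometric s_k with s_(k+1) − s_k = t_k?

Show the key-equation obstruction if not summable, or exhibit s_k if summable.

Compute t_(k+1)/t_k: get (k + 2)/(k + 3).
Normal form (A,B,C) = (k + 2, k + 3, 1).
Set up (k + 2)·f(k+1) − (k + 2)·f(k) − (1) = 0.
Bound: deg f ≤ 0.
f = c0 ⇒ A·f(k+1) − B(k−1)·f(k) − C = -1. The system {-1 = 0} is inconsistent; no antidifference.

No — key equation has no polynomial f.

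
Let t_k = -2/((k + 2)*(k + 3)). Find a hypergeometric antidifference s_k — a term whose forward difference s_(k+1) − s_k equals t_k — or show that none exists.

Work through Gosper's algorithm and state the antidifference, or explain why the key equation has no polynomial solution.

The ratio is (k + 2)/(k + 4).
Take A(k)=k + 2, B(k)=k + 4, C(k)=1.
Solve (k + 2)·f(k+1) − (k + 3)·f(k) = 1.
d = 1 from the (1,1,0) case.
Coefficient equations give f(k) = k/2.
Then R = B(k−1)f/C = k*(k + 3)/2, so s_k = R(k)·t_k = -k/(k + 2).
Check: Δs_k = -2/(k**2 + 5*k + 6). ✓

s_k = -k/(k + 2)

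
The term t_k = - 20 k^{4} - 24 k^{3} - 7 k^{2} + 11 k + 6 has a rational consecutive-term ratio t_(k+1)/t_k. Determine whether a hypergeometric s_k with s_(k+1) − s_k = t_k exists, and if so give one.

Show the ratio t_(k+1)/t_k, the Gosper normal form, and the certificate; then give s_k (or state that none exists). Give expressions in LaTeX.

Step 1: r(k) = (20*k**4 + 104*k**3 + 199*k**2 + 155*k + 34)/(20*k**4 + 24*k**3 + 7*k**2 - 11*k - 6).
Normal form (A,B,C) = (1, 1, k**4 + 6*k**3/5 + 7*k**2/20 - 11*k/20 - 3/10).
f must satisfy (1)·f(k+1) − (1)·f(k) = k**4 + 6*k**3/5 + 7*k**2/20 - 11*k/20 - 3/10.
From deg A=0, deg B=0, deg C=4: d=5.
Solving with deg f ≤ 5: f(k) = k**2*(4*k**3 - 4*k**2 - 3*k - 3)/20.
R(k) = B(k−1)·f(k)/C(k) = k**2*(4*k**3 - 4*k**2 - 3*k - 3)/(20*k**4 + 24*k**3 + 7*k**2 - 11*k - 6); s_k = R·t_k = k**2*(-4*k**3 + 4*k**2 + 3*k + 3).
Δs = -20*k**4 - 24*k**3 - 7*k**2 + 11*k + 6, as required.

s_k = k^{2} \left(- 4 k^{3} + 4 k^{2} + 3 k + 3\right)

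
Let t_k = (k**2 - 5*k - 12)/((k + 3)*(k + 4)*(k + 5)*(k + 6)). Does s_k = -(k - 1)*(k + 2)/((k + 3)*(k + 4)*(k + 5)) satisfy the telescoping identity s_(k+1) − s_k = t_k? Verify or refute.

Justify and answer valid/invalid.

s_(k+1) = -k*(k + 3)/((k + 4)*(k + 5)*(k + 6))
s_(k+1) − s_k = (k**2 - 5*k - 12)/(k**4 + 18*k**3 + 119*k**2 + 342*k + 360)
(s_(k+1) − s_k) − t_k = 0

Valid — Δs_k = t_k.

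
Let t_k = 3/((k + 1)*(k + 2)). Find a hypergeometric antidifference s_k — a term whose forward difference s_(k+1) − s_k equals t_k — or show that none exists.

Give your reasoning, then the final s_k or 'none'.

The ratio is (k + 1)/(k + 3).
Factor: A=k + 1; B=k + 3; C=1.
Key eq: (k + 1)·f(k+1) = (k + 2)·f(k) + (1).
d = 1 from the (1,1,0) case.
A polynomial solution: f(k) = k.
So s_k = (B(k−1)f/C)·t_k = (k*(k + 2))·t_k = 3*k/(k + 1).
Check: Δs_k = 3/(k**2 + 3*k + 2). ✓

s_k = 3*k/(k + 1)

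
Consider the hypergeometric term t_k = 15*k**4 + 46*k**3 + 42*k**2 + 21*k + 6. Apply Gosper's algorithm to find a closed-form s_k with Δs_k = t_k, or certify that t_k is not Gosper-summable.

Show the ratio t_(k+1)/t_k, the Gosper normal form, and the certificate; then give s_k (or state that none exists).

Compute t_(k+1)/t_k: get (15*k**4 + 106*k**3 + 270*k**2 + 303*k + 130)/(15*k**4 + 46*k**3 + 42*k**2 + 21*k + 6).
Gosper form: A/B · C(k+1)/C(k) with A=1, B=1, C=k**4 + 46*k**3/15 + 14*k**2/5 + 7*k/5 + 2/5.
Key eq: (1)·f(k+1) = (1)·f(k) + (k**4 + 46*k**3/15 + 14*k**2/5 + 7*k/5 + 2/5).
deg f ≤ 5 (via 0,0,4).
Solve for f: f(k) = k*(k + 2)*(3*k**3 - 2*k**2 + 1)/15 (degree 5 ≤ 5).
Certificate R = B(k−1)f/C = k*(k + 2)*(3*k**3 - 2*k**2 + 1)/((3*k + 2)*(5*k**3 + 12*k**2 + 6*k + 3)) gives s_k = k*(3*k**4 + 4*k**3 - 4*k**2 + k + 2).
Verify: 15*k**4 + 46*k**3 + 42*k**2 + 21*k + 6 matches t_k.

s_k = k*(3*k**4 + 4*k**3 - 4*k**2 + k + 2)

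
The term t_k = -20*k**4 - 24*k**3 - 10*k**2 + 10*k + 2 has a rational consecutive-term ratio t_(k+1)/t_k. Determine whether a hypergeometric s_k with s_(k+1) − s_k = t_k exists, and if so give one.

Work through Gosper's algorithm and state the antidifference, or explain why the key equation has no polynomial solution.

Ratio r(k) = (10*k**4 + 52*k**3 + 101*k**2 + 81*k + 21)/(10*k**4 + 12*k**3 + 5*k**2 - 5*k - 1).
Normal form (A,B,C) = (1, 1, k**4 + 6*k**3/5 + k**2/2 - k/2 - 1/10).
Solve (1)·f(k+1) − (1)·f(k) = k**4 + 6*k**3/5 + k**2/2 - k/2 - 1/10.
deg f ≤ 5 (via 0,0,4).
Solve for f: f(k) = k*(2*k**4 - 2*k**3 - k**2 - 2*k + 2)/10 (degree 5 ≤ 5).
So s_k = (B(k−1)f/C)·t_k = (k*(2*k**4 - 2*k**3 - k**2 - 2*k + 2)/(10*k**4 + 12*k**3 + 5*k**2 - 5*k - 1))·t_k = 2*k*(-2*k**4 + 2*k**3 + k**2 + 2*k - 2).
Check: Δs_k = -20*k**4 - 24*k**3 - 10*k**2 + 10*k + 2. ✓

s_k = 2*k*(-2*k**4 + 2*k**3 + k**2 + 2*k - 2)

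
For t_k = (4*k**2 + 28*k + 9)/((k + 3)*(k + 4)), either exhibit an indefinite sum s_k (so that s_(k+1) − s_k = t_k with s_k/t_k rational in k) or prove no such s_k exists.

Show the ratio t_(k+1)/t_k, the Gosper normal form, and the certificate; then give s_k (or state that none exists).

s_k = k*(4*k - 1)/(k + 3)

Ratio r(k) = (k + 3)*(28*k + 4*(k + 1)**2 + 37)/((k + 5)*(4*k**2 + 28*k + 9)).
So A=k + 3 and B=k + 5, with C=k**2 + 7*k + 9/4.
Set up (k + 3)·f(k+1) − (k + 4)·f(k) − (k**2 + 7*k + 9/4) = 0.
d = 2 from the (1,1,2) case.
Match coefficients ⇒ f(k) = k*(4*k - 1)/4.
Get s_k = R·t_k = k*(4*k - 1)/(k + 3) with R(k) = B(k−1)f(k)/C(k) = k*(k + 4)*(4*k - 1)/(4*k**2 + 28*k + 9).
Check: Δs_k = (4*k**2 + 28*k + 9)/(k**2 + 7*k + 12). ✓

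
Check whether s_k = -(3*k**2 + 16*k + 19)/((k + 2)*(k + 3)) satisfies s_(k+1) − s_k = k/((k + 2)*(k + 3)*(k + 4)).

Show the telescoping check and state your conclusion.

valid (s_(k+1) − s_k reduces to t_k)

s_(k+1) = (-16*k - 3*(k + 1)**2 - 35)/((k + 3)*(k + 4))
s_(k+1) − s_k = k/(k**3 + 9*k**2 + 26*k + 24)
(s_(k+1) − s_k) − t_k = 0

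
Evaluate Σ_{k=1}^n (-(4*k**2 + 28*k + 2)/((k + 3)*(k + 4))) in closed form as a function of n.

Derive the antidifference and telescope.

Ratio r(k) = (k + 3)*(14*k + 2*(k + 1)**2 + 15)/((k + 5)*(2*k**2 + 14*k + 1)).
Normal form (A,B,C) = (k + 3, k + 5, k**2 + 7*k + 1/2).
Need (k + 3)·f(k+1) − (k + 4)·f(k) = k**2 + 7*k + 1/2.
deg f ≤ 2 (via 1,1,2).
Coefficient equations give f(k) = k*(6*k - 5)/6.
Then R = B(k−1)f/C = k*(k + 4)*(6*k - 5)/(3*(2*k**2 + 14*k + 1)), so s_k = R(k)·t_k = 2*k*(5 - 6*k)/(3*(k + 3)).
Check: Δs_k = 2*(-2*k**2 - 14*k - 1)/(k**2 + 7*k + 12). ✓
Telescope: S(n) = s_(n+1) − s_(1) = 2*(-6*n**2 - 7*n - 1)/(3*(n + 4)) − (-1/6) = n*(-8*n - 9)/(2*(n + 4)).

S(n) = n*(-8*n - 9)/(2*(n + 4))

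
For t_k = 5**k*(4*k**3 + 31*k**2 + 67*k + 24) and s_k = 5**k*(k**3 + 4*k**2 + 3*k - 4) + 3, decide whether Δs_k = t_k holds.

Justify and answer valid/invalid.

s_(k+1) = 5**(k + 1)*(3*k + (k + 1)**3 + 4*(k + 1)**2 - 1) + 3
s_(k+1) − s_k = 5**k*(4*k**3 + 31*k**2 + 67*k + 24)
(s_(k+1) − s_k) − t_k = 0

valid (s_(k+1) − s_k reduces to t_k)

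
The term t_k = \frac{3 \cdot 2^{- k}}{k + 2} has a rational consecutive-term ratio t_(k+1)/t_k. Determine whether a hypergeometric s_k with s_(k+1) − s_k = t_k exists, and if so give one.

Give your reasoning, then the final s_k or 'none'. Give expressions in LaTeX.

none — t_k is not Gosper-summable

r(k) = (k + 2)/(2*(k + 3)) after simplifying.
Factor: A=k/2 + 1; B=k + 3; C=1.
f must satisfy (k/2 + 1)·f(k+1) − (k + 2)·f(k) = 1.
Degrees (1,1,0) ⇒ d ≤ -1.
Bound -1 < 0, so the key equation has no polynomial solution.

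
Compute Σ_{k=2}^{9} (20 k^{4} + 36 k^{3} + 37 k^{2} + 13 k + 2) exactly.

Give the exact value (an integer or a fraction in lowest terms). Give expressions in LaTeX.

r(k) = (20*k**4 + 116*k**3 + 265*k**2 + 275*k + 108)/(20*k**4 + 36*k**3 + 37*k**2 + 13*k + 2) after simplifying.
Normal form (A,B,C) = (1, 1, k**4 + 9*k**3/5 + 37*k**2/20 + 13*k/20 + 1/10).
Need (1)·f(k+1) − (1)·f(k) = k**4 + 9*k**3/5 + 37*k**2/20 + 13*k/20 + 1/10.
d = 5 from the (0,0,4) case.
Solve for f: f(k) = k*(4*k**4 - k**3 + k**2 - 3*k + 1)/20 (degree 5 ≤ 5).
So s_k = (B(k−1)f/C)·t_k = (k*(4*k**4 - k**3 + k**2 - 3*k + 1)/(20*k**4 + 36*k**3 + 37*k**2 + 13*k + 2))·t_k = k*(4*k**4 - k**3 + k**2 - 3*k + 1).
Verify: 20*k**4 + 36*k**3 + 37*k**2 + 13*k + 2 matches t_k.
Sum = s_(10) − s_(2); s_(10) = 390710, s_(2) = 110 ⇒ 390600.

Σ = 390600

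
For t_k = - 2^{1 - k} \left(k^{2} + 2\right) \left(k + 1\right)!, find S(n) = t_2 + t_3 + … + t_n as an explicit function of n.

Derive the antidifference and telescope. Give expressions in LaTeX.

t_(k+1)/t_k = (k + 2)*((k + 1)**2 + 2)/(2*(k**2 + 2)).
So A=k/2 + 1 and B=1, with C=k**2 + 2.
Set up (k/2 + 1)·f(k+1) − (1)·f(k) − (k**2 + 2) = 0.
Degrees (1,0,2) ⇒ d ≤ 1.
Coefficient equations give f(k) = 2*(k - 1).
Then R = B(k−1)f/C = 2*(k - 1)/(k**2 + 2), so s_k = R(k)·t_k = -2**(2 - k)*(k - 1)*factorial(k + 1).
Verify: -2**(1 - k)*(k**2 + 2)*factorial(k + 1) matches t_k.
s_(n+1) = -2**(1 - n)*n*factorial(n + 2) and s_(2) = -6, so S(n) = 6 - 2*n*factorial(n + 2)/2**n.

S(n) = 6 - 2 \cdot 2^{- n} n \left(n + 2\right)!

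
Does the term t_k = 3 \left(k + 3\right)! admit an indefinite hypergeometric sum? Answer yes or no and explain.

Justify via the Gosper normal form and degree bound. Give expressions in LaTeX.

No — key equation has no polynomial f.

Step 1: r(k) = k + 4.
Normal form (A,B,C) = (k + 4, 1, 1).
Need (k + 4)·f(k+1) − (1)·f(k) = 1.
From deg A=1, deg B=0, deg C=0: d=-1.
d = -1 < 0 ⇒ no nonzero polynomial f; not summable.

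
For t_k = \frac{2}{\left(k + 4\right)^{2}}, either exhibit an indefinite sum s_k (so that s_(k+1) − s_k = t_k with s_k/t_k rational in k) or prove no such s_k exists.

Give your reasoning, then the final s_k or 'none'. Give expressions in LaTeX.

no hypergeometric antidifference exists

The ratio is (k + 4)**2/(k + 5)**2.
So A=k**2 + 8*k + 16 and B=k**2 + 10*k + 25, with C=1.
Key eq: (k**2 + 8*k + 16)·f(k+1) = (k**2 + 8*k + 16)·f(k) + (1).
Bound: deg f ≤ 0.
Generic f = c0 gives residual -1; -1 = 0 cannot hold, so t_k is not Gosper-summable.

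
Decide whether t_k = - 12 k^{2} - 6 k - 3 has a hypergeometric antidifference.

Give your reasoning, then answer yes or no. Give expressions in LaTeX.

Yes. s_k = k \left(- 4 k^{2} + 3 k - 2\right).

Ratio r(k) = (4*k**2 + 10*k + 7)/(4*k**2 + 2*k + 1).
Gosper form: A/B · C(k+1)/C(k) with A=1, B=1, C=k**2 + k/2 + 1/4.
Key eq: (1)·f(k+1) = (1)·f(k) + (k**2 + k/2 + 1/4).
d = 3 from the (0,0,2) case.
Solving with deg f ≤ 3: f(k) = k*(4*k**2 - 3*k + 2)/12.
Then R = B(k−1)f/C = k*(4*k**2 - 3*k + 2)/(3*(4*k**2 + 2*k + 1)), so s_k = R(k)·t_k = k*(-4*k**2 + 3*k - 2).
s_(k+1) − s_k = -12*k**2 - 6*k - 3 = t_k.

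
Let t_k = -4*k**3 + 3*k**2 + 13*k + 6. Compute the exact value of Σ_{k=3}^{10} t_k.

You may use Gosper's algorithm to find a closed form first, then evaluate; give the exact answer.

Ratio r(k) = (4*k**3 + 9*k**2 - 7*k - 18)/(4*k**3 - 3*k**2 - 13*k - 6).
A = 1, B = 1, C = k**3 - 3*k**2/4 - 13*k/4 - 3/2.
Key eq: (1)·f(k+1) = (1)·f(k) + (k**3 - 3*k**2/4 - 13*k/4 - 3/2).
deg f ≤ 4 (via 0,0,3).
Coefficient equations give f(k) = k**2*(k - 4)*(k + 1)/4.
R(k) = B(k−1)·f(k)/C(k) = k**2*(k - 4)/(4*k**2 - 7*k - 6); s_k = R·t_k = k**2*(-k**2 + 3*k + 4).
Verify: -4*k**3 + 3*k**2 + 13*k + 6 matches t_k.
Σ_(k=3)^(10) t_k = s_(11) − s_(3) = -10164 − (36) = -10200.

Σ = -10200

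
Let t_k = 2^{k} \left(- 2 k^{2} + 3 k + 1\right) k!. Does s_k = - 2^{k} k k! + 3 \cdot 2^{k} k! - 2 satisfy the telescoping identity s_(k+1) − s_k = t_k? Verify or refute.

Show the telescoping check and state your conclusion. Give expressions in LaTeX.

s_(k+1) = -2*2**k*k**2*factorial(k) + 2*2**k*k*factorial(k) + 4*2**k*factorial(k) - 2
s_(k+1) − s_k = 2**k*(-2*k**2 + 3*k + 1)*factorial(k)
(s_(k+1) − s_k) − t_k = 0

valid; difference matches t_k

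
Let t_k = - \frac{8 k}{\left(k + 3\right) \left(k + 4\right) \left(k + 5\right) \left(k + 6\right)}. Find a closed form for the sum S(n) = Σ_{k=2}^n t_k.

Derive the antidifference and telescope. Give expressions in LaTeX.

S(n) = \frac{2 \left(- n^{3} - 15 n^{2} - 4 n + 20\right)}{35 \left(n^{3} + 15 n^{2} + 74 n + 120\right)}

The ratio is (k + 1)*(k + 3)/(k*(k + 7)).
A = k + 3, B = k + 7, C = k.
Need (k + 3)·f(k+1) − (k + 6)·f(k) = k.
From deg A=1, deg B=1, deg C=1: d=3.
Coefficient equations give f(k) = k*(k - 1)*(k + 13)/120.
Certificate R = B(k−1)f/C = (k - 1)*(k + 6)*(k + 13)/120 gives s_k = k*(-k**2 - 12*k + 13)/(15*(k + 3)*(k + 4)*(k + 5)).
Verify: -8*k/(k**4 + 18*k**3 + 119*k**2 + 342*k + 360) matches t_k.
Σ_(k=2)^n t_k = s_(n+1) − s_(2) = (n*(-n**2 - 15*n - 14)/(15*(n**3 + 15*n**2 + 74*n + 120))) − (-1/105), i.e. 2*(-n**3 - 15*n**2 - 4*n + 20)/(35*(n**3 + 15*n**2 + 74*n + 120)).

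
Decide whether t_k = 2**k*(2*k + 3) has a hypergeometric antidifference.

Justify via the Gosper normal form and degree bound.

t_(k+1)/t_k = 2*(2*k + 5)/(2*k + 3).
Normal form (A,B,C) = (2, 1, k + 3/2).
Key eq: (2)·f(k+1) = (1)·f(k) + (k + 3/2).
d = 1 from the (0,0,1) case.
A polynomial solution: f(k) = (2*k - 1)/2.
So s_k = (B(k−1)f/C)·t_k = ((2*k - 1)/(2*k + 3))·t_k = 2**k*(2*k - 1).
s_(k+1) − s_k = 2**k*(2*k + 3) = t_k.

Yes. s_k = 2**k*(2*k - 1).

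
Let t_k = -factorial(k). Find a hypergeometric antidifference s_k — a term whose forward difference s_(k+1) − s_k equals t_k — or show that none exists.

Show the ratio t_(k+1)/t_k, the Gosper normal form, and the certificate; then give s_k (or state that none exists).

none (Gosper's algorithm certifies no s_k)

Step 1: r(k) = k + 1.
Gosper form: A/B · C(k+1)/C(k) with A=k + 1, B=1, C=1.
Solve (k + 1)·f(k+1) − (1)·f(k) = 1.
From deg A=1, deg B=0, deg C=0: d=-1.
Bound -1 < 0, so the key equation has no polynomial solution.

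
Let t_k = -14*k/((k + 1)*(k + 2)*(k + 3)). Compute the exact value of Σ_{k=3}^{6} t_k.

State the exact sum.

Σ = -119/120

t_(k+1)/t_k = (k + 1)**2/(k*(k + 4)).
So A=k + 1 and B=k + 4, with C=k.
f must satisfy (k + 1)·f(k+1) − (k + 3)·f(k) = k.
Bound: deg f ≤ 2.
Coefficient equations give f(k) = k*(k - 1)/4.
Then R = B(k−1)f/C = (k - 1)*(k + 3)/4, so s_k = R(k)·t_k = 7*k*(1 - k)/(2*(k + 1)*(k + 2)).
Verify: -14*k/(k**3 + 6*k**2 + 11*k + 6) matches t_k.
Telescoping: Σ = s_(7) − s_(3) = -49/24 − (-21/20) = -119/120.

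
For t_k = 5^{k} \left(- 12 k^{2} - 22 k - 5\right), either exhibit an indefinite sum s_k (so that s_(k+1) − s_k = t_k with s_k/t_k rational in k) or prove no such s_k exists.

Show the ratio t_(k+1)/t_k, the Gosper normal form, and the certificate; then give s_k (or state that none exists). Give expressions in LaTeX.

s_k = 5^{k} k \left(2 - 3 k\right)

t_(k+1)/t_k = 5*(12*k**2 + 46*k + 39)/(12*k**2 + 22*k + 5).
Factor: A=5; B=1; C=k**2 + 11*k/6 + 5/12.
Need (5)·f(k+1) − (1)·f(k) = k**2 + 11*k/6 + 5/12.
deg f ≤ 2 (via 0,0,2).
Coefficient equations give f(k) = k*(3*k - 2)/12.
Then R = B(k−1)f/C = k*(3*k - 2)/(12*k**2 + 22*k + 5), so s_k = R(k)·t_k = 5**k*k*(2 - 3*k).
s_(k+1) − s_k = 5**k*(-12*k**2 - 22*k - 5) = t_k.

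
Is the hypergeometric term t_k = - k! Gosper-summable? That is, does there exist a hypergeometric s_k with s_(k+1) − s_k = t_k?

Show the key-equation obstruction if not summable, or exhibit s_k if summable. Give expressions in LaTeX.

No — negative degree bound, so no certificate f.

r(k) = k + 1 after simplifying.
Factor: A=k + 1; B=1; C=1.
Solve (k + 1)·f(k+1) − (1)·f(k) = 1.
deg f ≤ -1 (via 1,0,0).
deg f ≤ -1 is impossible — no certificate.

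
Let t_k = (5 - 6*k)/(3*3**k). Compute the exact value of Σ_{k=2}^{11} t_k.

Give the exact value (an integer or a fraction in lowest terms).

Σ = -295210/531441

The ratio is (6*k + 1)/(3*(6*k - 5)).
So A=1/3 and B=1, with C=k - 5/6.
Set up (1/3)·f(k+1) − (1)·f(k) − (k - 5/6) = 0.
deg f ≤ 1 (via 0,0,1).
Solve for f: f(k) = -(3*k - 1)/2 (degree 1 ≤ 1).
So s_k = (B(k−1)f/C)·t_k = (-3*(3*k - 1)/(6*k - 5))·t_k = (3*k - 1)/3**k.
Verify: (5 - 6*k)/(3*3**k) matches t_k.
Telescoping: Σ = s_(12) − s_(2) = 35/531441 − (5/9) = -295210/531441.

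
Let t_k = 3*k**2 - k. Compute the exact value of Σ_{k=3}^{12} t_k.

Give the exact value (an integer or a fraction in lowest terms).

Σ = 1860

Compute t_(k+1)/t_k: get (-k + 3*(k + 1)**2 - 1)/(k*(3*k - 1)).
Take A(k)=1, B(k)=1, C(k)=k**2 - k/3.
Need (1)·f(k+1) − (1)·f(k) = k**2 - k/3.
Degrees (0,0,2) ⇒ d ≤ 3.
Match coefficients ⇒ f(k) = k*(k - 1)**2/3.
Then R = B(k−1)f/C = (k - 1)**2/(3*k - 1), so s_k = R(k)·t_k = k*(k**2 - 2*k + 1).
s_(k+1) − s_k = k*(3*k - 1) = t_k.
Sum = s_(13) − s_(3); s_(13) = 1872, s_(3) = 12 ⇒ 1860.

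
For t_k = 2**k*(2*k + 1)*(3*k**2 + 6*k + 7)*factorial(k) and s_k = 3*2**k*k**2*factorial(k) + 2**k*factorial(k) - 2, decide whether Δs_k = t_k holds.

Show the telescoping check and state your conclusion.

valid (s_(k+1) − s_k reduces to t_k)

s_(k+1) = 6*2**k*k**3*factorial(k) + 18*2**k*k**2*factorial(k) + 20*2**k*k*factorial(k) + 8*2**k*factorial(k) - 2
s_(k+1) − s_k = 2**k*(2*k + 1)*(3*k**2 + 6*k + 7)*factorial(k)
(s_(k+1) − s_k) − t_k = 0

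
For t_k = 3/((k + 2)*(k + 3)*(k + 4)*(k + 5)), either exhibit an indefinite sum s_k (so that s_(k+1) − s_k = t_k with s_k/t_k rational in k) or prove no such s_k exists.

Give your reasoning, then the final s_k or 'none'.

s_k = k*(k**2 + 9*k + 26)/(24*(k + 2)*(k + 3)*(k + 4))

Step 1: r(k) = (k + 2)/(k + 6).
Gosper form: A/B · C(k+1)/C(k) with A=k + 2, B=k + 6, C=1.
Set up (k + 2)·f(k+1) − (k + 5)·f(k) − (1) = 0.
From deg A=1, deg B=1, deg C=0: d=3.
Match coefficients ⇒ f(k) = k*(k**2 + 9*k + 26)/72.
Certificate R = B(k−1)f/C = k*(k + 5)*(k**2 + 9*k + 26)/72 gives s_k = k*(k**2 + 9*k + 26)/(24*(k + 2)*(k + 3)*(k + 4)).
s_(k+1) − s_k = 3/(k**4 + 14*k**3 + 71*k**2 + 154*k + 120) = t_k.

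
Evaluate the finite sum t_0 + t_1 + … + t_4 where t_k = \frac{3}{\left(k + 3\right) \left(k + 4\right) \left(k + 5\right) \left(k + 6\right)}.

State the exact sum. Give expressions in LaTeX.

The ratio is (k + 3)/(k + 7).
Gosper form: A/B · C(k+1)/C(k) with A=k + 3, B=k + 7, C=1.
f must satisfy (k + 3)·f(k+1) − (k + 6)·f(k) = 1.
From deg A=1, deg B=1, deg C=0: d=3.
Coefficient equations give f(k) = k*(k**2 + 12*k + 47)/180.
Certificate R = B(k−1)f/C = k*(k + 6)*(k**2 + 12*k + 47)/180 gives s_k = k*(k**2 + 12*k + 47)/(60*(k + 3)*(k + 4)*(k + 5)).
Δs = 3/(k**4 + 18*k**3 + 119*k**2 + 342*k + 360), as required.
Sum = s_(5) − s_(0); s_(5) = 11/720, s_(0) = 0 ⇒ 11/720.

Σ = 11/720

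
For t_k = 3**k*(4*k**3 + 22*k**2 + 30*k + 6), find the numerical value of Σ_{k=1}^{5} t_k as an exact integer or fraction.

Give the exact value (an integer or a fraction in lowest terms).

Σ = 365226

The ratio is 3*(2*k**3 + 17*k**2 + 43*k + 31)/(2*k**3 + 11*k**2 + 15*k + 3).
So A=3 and B=1, with C=k**3 + 11*k**2/2 + 15*k/2 + 3/2.
Set up (3)·f(k+1) − (1)·f(k) − (k**3 + 11*k**2/2 + 15*k/2 + 3/2) = 0.
deg f ≤ 3 (via 0,0,3).
Solve for f: f(k) = (2*k**3 + 2*k**2 - 3)/4 (degree 3 ≤ 3).
R(k) = B(k−1)·f(k)/C(k) = (2*k**3 + 2*k**2 - 3)/(2*(2*k**3 + 11*k**2 + 15*k + 3)); s_k = R·t_k = 3**k*(2*k**3 + 2*k**2 - 3).
s_(k+1) − s_k = 3**k*(4*k**3 + 22*k**2 + 30*k + 6) = t_k.
Telescoping: Σ = s_(6) − s_(1) = 365229 − (3) = 365226.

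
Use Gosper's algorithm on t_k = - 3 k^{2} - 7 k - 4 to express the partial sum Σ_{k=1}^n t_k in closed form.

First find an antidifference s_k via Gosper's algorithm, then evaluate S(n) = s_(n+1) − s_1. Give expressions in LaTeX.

The ratio is (3*k**2 + 13*k + 14)/(3*k**2 + 7*k + 4).
Factor: A=1; B=1; C=k**2 + 7*k/3 + 4/3.
Set up (1)·f(k+1) − (1)·f(k) − (k**2 + 7*k/3 + 4/3) = 0.
Degrees (0,0,2) ⇒ d ≤ 3.
A polynomial solution: f(k) = k*(k + 1)**2/3.
Certificate R = B(k−1)f/C = k*(k + 1)/(3*k + 4) gives s_k = k*(-k**2 - 2*k - 1).
Δs = -3*k**2 - 7*k - 4, as required.
Telescope: S(n) = s_(n+1) − s_(1) = -n**3 - 5*n**2 - 8*n - 4 − (-4) = n*(-n**2 - 5*n - 8).

S(n) = n \left(- n^{2} - 5 n - 8\right)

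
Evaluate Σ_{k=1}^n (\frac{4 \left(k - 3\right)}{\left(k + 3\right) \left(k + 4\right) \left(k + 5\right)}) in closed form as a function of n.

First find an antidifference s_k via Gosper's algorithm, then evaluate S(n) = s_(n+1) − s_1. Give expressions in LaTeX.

Ratio r(k) = (k - 2)*(k + 3)/((k - 3)*(k + 6)).
Gosper form: A/B · C(k+1)/C(k) with A=k + 3, B=k + 6, C=k - 3.
Solve (k + 3)·f(k+1) − (k + 5)·f(k) = k - 3.
From deg A=1, deg B=1, deg C=1: d=2.
A polynomial solution: f(k) = -k.
So s_k = (B(k−1)f/C)·t_k = (-k*(k + 5)/(k - 3))·t_k = -4*k/((k + 3)*(k + 4)).
s_(k+1) − s_k = 4*(k - 3)/(k**3 + 12*k**2 + 47*k + 60) = t_k.
Telescope: S(n) = s_(n+1) − s_(1) = 4*(-n - 1)/(n**2 + 9*n + 20) − (-1/5) = n*(n - 11)/(5*(n**2 + 9*n + 20)).

S(n) = \frac{n \left(n - 11\right)}{5 \left(n^{2} + 9 n + 20\right)}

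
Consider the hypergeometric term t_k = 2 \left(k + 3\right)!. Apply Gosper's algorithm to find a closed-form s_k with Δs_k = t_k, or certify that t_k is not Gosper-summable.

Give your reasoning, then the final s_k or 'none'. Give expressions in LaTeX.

The ratio is k + 4.
Take A(k)=k + 4, B(k)=1, C(k)=1.
f must satisfy (k + 4)·f(k+1) − (1)·f(k) = 1.
From deg A=1, deg B=0, deg C=0: d=-1.
d = -1 < 0 ⇒ no nonzero polynomial f; not summable.

no hypergeometric antidifference exists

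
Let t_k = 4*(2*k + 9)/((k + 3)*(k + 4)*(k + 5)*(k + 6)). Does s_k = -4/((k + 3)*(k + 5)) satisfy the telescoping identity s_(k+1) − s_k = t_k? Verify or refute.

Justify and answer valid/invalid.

s_(k+1) = -4/((k + 4)*(k + 6))
s_(k+1) − s_k = 4*(2*k + 9)/(k**4 + 18*k**3 + 119*k**2 + 342*k + 360)
(s_(k+1) − s_k) − t_k = 0

Valid: the claim telescopes to t_k.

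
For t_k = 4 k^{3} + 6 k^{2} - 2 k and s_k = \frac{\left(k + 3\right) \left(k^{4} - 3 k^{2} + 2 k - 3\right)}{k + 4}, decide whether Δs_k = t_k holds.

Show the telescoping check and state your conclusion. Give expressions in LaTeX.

Invalid: residual \frac{- 3 k^{4} - 22 k^{3} - 25 k^{2} + 10 k - 3}{k^{2} + 9 k + 20} ≠ 0.

s_(k+1) = (k + 4)*(2*k + (k + 1)**4 - 3*(k + 1)**2 - 1)/(k + 5)
s_(k+1) − s_k = (4*k**5 + 39*k**4 + 110*k**3 + 77*k**2 - 30*k - 3)/(k**2 + 9*k + 20)
(s_(k+1) − s_k) − t_k = (-3*k**4 - 22*k**3 - 25*k**2 + 10*k - 3)/(k**2 + 9*k + 20)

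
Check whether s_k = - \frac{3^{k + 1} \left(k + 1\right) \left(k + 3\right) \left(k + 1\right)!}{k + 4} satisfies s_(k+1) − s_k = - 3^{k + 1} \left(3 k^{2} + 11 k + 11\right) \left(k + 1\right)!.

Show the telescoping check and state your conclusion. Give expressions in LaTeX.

s_(k+1) = -3**(k + 2)*(k + 2)*(k + 4)*factorial(k + 2)/(k + 5)
s_(k+1) − s_k = -3**(k + 1)*(3*k**4 + 35*k**3 + 147*k**2 + 265*k + 177)*factorial(k + 1)/((k + 4)*(k + 5))
(s_(k+1) − s_k) − t_k = 3**(k + 1)*(3*k**3 + 23*k**2 + 54*k + 43)*factorial(k + 1)/((k + 4)*(k + 5))

Invalid: residual \frac{3^{k + 1} \left(3 k^{3} + 23 k^{2} + 54 k + 43\right) \left(k + 1\right)!}{\left(k + 4\right) \left(k + 5\right)} ≠ 0.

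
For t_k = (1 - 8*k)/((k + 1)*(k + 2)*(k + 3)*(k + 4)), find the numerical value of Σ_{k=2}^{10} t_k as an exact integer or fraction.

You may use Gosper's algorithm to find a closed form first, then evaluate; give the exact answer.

Σ = -471/3640

r(k) = (k + 1)*(8*k + 7)/((k + 5)*(8*k - 1)) after simplifying.
A = k + 1, B = k + 5, C = k - 1/8.
Solve (k + 1)·f(k+1) − (k + 4)·f(k) = k - 1/8.
From deg A=1, deg B=1, deg C=1: d=3.
A polynomial solution: f(k) = k*(k**2 + 6*k - 13)/48.
So s_k = (B(k−1)f/C)·t_k = (k*(k + 4)*(k**2 + 6*k - 13)/(6*(8*k - 1)))·t_k = k*(-k**2 - 6*k + 13)/(6*(k + 1)*(k + 2)*(k + 3)).
Check: Δs_k = (1 - 8*k)/(k**4 + 10*k**3 + 35*k**2 + 50*k + 24). ✓
Evaluate s at k=11 and k=2: -319/2184 and -1/60; difference -471/3640.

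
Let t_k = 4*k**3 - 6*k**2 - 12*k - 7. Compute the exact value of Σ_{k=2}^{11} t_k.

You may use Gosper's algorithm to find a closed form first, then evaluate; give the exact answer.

Σ = 13540

t_(k+1)/t_k = (4*k**3 + 6*k**2 - 12*k - 21)/(4*k**3 - 6*k**2 - 12*k - 7).
A = 1, B = 1, C = k**3 - 3*k**2/2 - 3*k - 7/4.
Key eq: (1)·f(k+1) = (1)·f(k) + (k**3 - 3*k**2/2 - 3*k - 7/4).
Bound: deg f ≤ 4.
Coefficient equations give f(k) = k*(k**3 - 4*k**2 - 2*k - 2)/4.
Then R = B(k−1)f/C = k*(k**3 - 4*k**2 - 2*k - 2)/(4*k**3 - 6*k**2 - 12*k - 7), so s_k = R(k)·t_k = k*(k**3 - 4*k**2 - 2*k - 2).
s_(k+1) − s_k = 4*k**3 - 6*k**2 - 12*k - 7 = t_k.
Evaluate s at k=12 and k=2: 13512 and -28; difference 13540.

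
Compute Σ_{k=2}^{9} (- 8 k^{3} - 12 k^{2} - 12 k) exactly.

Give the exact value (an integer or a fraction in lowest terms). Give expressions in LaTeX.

Σ = -20128

Compute t_(k+1)/t_k: get (2*k**3 + 9*k**2 + 15*k + 8)/(k*(2*k**2 + 3*k + 3)).
Gosper form: A/B · C(k+1)/C(k) with A=1, B=1, C=k**3 + 3*k**2/2 + 3*k/2.
Need (1)·f(k+1) − (1)·f(k) = k**3 + 3*k**2/2 + 3*k/2.
From deg A=0, deg B=0, deg C=3: d=4.
Solving with deg f ≤ 4: f(k) = k*(k - 1)*(k**2 + k + 2)/4.
Get s_k = R·t_k = 2*k*(-k**3 - k + 2) with R(k) = B(k−1)f(k)/C(k) = (k - 1)*(k**2 + k + 2)/(2*(2*k**2 + 3*k + 3)).
s_(k+1) − s_k = 4*k*(-2*k**2 - 3*k - 3) = t_k.
Evaluate s at k=10 and k=2: -20160 and -32; difference -20128.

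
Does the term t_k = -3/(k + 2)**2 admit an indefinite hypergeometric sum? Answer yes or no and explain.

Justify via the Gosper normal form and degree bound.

Ratio r(k) = (k + 2)**2/(k + 3)**2.
Normal form (A,B,C) = (k**2 + 4*k + 4, k**2 + 6*k + 9, 1).
f must satisfy (k**2 + 4*k + 4)·f(k+1) − (k**2 + 4*k + 4)·f(k) = 1.
d = 0 from the (2,2,0) case.
Put f(k) = c0: A·f(k+1) − B(k−1)·f(k) − C = -1; need -1 = 0 — inconsistent ⇒ no f, not summable.

No — t_k has no hypergeometric antidifference.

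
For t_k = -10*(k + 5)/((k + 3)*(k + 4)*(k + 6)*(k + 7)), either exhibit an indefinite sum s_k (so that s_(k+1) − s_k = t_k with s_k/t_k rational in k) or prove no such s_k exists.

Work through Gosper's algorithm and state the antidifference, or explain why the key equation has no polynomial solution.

s_k = 5*k*(-k - 9)/(18*(k**2 + 9*k + 18))

Ratio r(k) = (k + 3)*(k + 6)**2/((k + 5)**2*(k + 8)).
Normal form (A,B,C) = (k + 3, k + 8, k**2 + 10*k + 25).
Set up (k + 3)·f(k+1) − (k + 7)·f(k) − (k**2 + 10*k + 25) = 0.
deg f ≤ 4 (via 1,1,2).
A polynomial solution: f(k) = k*(k + 4)*(k + 5)*(k + 9)/36.
Get s_k = R·t_k = 5*k*(-k - 9)/(18*(k**2 + 9*k + 18)) with R(k) = B(k−1)f(k)/C(k) = k*(k + 4)*(k + 7)*(k + 9)/(36*(k + 5)).
s_(k+1) − s_k = 10*(-k - 5)/(k**4 + 20*k**3 + 145*k**2 + 450*k + 504) = t_k.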